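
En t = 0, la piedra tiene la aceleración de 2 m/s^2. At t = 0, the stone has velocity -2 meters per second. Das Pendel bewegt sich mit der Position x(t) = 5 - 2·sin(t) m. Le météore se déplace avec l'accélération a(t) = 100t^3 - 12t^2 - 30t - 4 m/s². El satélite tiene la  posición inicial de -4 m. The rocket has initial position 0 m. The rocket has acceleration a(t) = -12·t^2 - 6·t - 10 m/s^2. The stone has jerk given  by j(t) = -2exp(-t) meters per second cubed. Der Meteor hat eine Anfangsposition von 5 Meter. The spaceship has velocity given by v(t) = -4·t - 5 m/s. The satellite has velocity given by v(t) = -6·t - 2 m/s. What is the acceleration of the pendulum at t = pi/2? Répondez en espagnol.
Debemos derivar nuestra ecuación de la posición x(t) = 5 - 2·sin(t) 2 veces. La derivada de la posición da la velocidad: v(t) = -2·cos(t). La derivada de la velocidad da la aceleración: a(t) = 2·sin(t). Tenemos la aceleración a(t) = 2·sin(t). Sustituyendo t = pi/2: a(pi/2) = 2.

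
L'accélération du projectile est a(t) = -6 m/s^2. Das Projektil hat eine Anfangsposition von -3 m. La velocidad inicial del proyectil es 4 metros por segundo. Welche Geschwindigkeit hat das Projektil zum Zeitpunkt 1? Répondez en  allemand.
Ausgehend von der Beschleunigung a(t) = -6, nehmen wir 1 Integral. Durch Integration von der Beschleunigung und Verwendung der Anfangsbedingung v(0) = 4, erhalten wir v(t) = 4 - 6·t. Aus der Gleichung für die Geschwindigkeit v(t) = 4 - 6·t, setzen wir t = 1 ein und erhalten v = -2.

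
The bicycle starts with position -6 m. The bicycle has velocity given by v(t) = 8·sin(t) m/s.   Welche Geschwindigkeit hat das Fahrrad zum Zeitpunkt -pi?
Aus der Gleichung für die Geschwindigkeit v(t) = 8·sin(t), setzen wir t = -pi ein und erhalten v = 0.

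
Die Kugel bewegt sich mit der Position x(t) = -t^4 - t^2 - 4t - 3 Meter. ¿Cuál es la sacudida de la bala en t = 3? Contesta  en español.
Partiendo de la posición x(t) = -t^4 - t^2 - 4·t - 3, tomamos 3 derivadas. La derivada de la posición da la velocidad: v(t) = -4·t^3 - 2·t - 4. La derivada de la velocidad da la aceleración: a(t) = -12·t^2 - 2. La derivada de la aceleración da la sacudida: j(t) = -24·t. De la ecuación de la sacudida j(t) = -24·t, sustituimos t = 3 para obtener j = -72.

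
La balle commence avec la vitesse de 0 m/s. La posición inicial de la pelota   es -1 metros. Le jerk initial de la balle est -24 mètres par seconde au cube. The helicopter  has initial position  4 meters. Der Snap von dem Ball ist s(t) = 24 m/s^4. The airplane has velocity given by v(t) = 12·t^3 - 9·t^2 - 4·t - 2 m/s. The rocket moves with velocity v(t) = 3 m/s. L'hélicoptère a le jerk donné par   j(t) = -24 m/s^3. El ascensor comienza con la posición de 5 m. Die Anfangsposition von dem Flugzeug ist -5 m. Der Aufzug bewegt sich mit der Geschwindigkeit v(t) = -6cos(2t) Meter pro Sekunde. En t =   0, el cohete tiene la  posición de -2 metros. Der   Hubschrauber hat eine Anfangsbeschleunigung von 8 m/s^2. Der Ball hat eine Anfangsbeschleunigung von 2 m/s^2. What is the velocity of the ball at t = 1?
To find the answer, we compute 3 antiderivatives of s(t) = 24. Integrating snap and using the initial condition j(0) = -24, we get j(t) = 24·t - 24. Finding the integral of j(t) and using a(0) = 2: a(t) = 12·t^2 - 24·t + 2. Taking ∫a(t)dt and applying v(0) = 0, we find v(t) = 2·t·(2·t^2 - 6·t + 1). Using v(t) = 2·t·(2·t^2 - 6·t + 1) and substituting t = 1, we find v = -6.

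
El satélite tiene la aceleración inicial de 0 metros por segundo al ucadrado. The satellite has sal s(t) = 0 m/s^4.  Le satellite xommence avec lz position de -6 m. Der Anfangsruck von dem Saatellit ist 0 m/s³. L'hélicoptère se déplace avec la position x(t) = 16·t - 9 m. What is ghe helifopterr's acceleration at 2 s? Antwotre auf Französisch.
En partant de la position x(t) = 16·t - 9, nous prenons 2 dérivées. En dérivant la position, nous obtenons la vitesse: v(t) = 16. En dérivant la vitesse, nous obtenons l'accélération: a(t) = 0. Nous avons l'accélération a(t) = 0. En substituant t = 2: a(2) = 0.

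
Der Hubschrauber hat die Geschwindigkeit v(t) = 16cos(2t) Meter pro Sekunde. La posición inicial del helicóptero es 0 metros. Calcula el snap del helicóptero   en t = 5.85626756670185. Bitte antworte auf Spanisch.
Debemos derivar nuestra ecuación de la velocidad v(t) = 16·cos(2·t) 3 veces. Derivando la velocidad, obtenemos la aceleración: a(t) = -32·sin(2·t). Derivando la aceleración, obtenemos la sacudida: j(t) = -64·cos(2·t). Tomando d/dt de j(t), encontramos s(t) = 128·sin(2·t). Tenemos el snap s(t) = 128·sin(2·t). Sustituyendo t = 5.85626756670185: s(5.85626756670185) = -96.4871968917572.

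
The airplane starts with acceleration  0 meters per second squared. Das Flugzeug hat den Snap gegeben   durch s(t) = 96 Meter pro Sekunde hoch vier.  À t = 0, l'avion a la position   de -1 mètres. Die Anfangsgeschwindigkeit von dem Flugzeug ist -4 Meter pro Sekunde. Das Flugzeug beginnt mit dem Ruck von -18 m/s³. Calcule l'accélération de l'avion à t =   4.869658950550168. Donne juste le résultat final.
La réponse est 1050.59789703442.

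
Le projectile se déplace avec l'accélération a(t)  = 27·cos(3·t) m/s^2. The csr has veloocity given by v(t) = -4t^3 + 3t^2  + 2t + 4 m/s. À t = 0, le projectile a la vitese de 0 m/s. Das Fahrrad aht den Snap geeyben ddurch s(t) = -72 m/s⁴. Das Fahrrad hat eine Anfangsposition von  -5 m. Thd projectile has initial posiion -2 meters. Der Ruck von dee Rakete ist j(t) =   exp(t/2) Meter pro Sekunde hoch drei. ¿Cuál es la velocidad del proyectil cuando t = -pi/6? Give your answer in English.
We need to integrate our acceleration equation a(t) = 27·cos(3·t) 1 time. The antiderivative of acceleration is velocity. Using v(0) = 0, we get v(t) = 9·sin(3·t). Using v(t) = 9·sin(3·t) and substituting t = -pi/6, we find v = -9.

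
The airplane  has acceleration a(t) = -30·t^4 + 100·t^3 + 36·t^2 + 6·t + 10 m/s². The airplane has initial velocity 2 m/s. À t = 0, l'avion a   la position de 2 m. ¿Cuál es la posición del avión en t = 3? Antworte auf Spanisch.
Necesitamos integrar nuestra ecuación de la aceleración a(t) = -30·t^4 + 100·t^3 + 36·t^2 + 6·t + 10 2 veces. Tomando ∫a(t)dt y aplicando v(0) = 2, encontramos v(t) = -6·t^5 + 25·t^4 + 12·t^3 + 3·t^2 + 10·t + 2. Tomando ∫v(t)dt y aplicando x(0) = 2, encontramos x(t) = -t^6 + 5·t^5 + 3·t^4 + t^3 + 5·t^2 + 2·t + 2. Usando x(t) = -t^6 + 5·t^5 + 3·t^4 + t^3 + 5·t^2 + 2·t + 2 y sustituyendo t = 3, encontramos x = 809.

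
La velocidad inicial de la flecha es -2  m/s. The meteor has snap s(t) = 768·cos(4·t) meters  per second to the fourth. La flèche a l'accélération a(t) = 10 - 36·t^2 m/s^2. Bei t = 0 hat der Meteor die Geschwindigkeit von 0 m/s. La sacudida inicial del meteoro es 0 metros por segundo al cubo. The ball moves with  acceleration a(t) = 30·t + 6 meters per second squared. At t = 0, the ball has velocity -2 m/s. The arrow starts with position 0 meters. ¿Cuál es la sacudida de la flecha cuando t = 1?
Partiendo de la aceleración a(t) = 10 - 36·t^2, tomamos 1 derivada. La derivada de la aceleración da la sacudida: j(t) = -72·t. Usando j(t) = -72·t y sustituyendo t = 1, encontramos j = -72.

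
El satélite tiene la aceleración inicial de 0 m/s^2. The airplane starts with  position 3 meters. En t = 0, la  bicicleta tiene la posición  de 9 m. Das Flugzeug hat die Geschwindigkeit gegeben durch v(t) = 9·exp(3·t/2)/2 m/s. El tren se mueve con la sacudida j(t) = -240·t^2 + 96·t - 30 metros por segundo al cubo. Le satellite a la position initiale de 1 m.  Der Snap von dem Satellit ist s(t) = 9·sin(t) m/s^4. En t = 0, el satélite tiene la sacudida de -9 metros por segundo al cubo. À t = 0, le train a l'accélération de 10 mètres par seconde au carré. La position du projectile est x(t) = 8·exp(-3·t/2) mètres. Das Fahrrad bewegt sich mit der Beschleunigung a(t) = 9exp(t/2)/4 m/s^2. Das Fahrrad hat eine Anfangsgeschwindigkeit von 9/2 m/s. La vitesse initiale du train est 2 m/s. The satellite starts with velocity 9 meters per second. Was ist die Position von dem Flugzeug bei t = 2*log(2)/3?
Wir müssen unsere Gleichung für die Geschwindigkeit v(t) = 9·exp(3·t/2)/2 1-mal integrieren. Die Stammfunktion von der Geschwindigkeit ist die Position. Mit x(0) = 3 erhalten wir x(t) = 3·exp(3·t/2). Wir haben die Position x(t) = 3·exp(3·t/2). Durch Einsetzen von t = 2*log(2)/3: x(2*log(2)/3) = 6.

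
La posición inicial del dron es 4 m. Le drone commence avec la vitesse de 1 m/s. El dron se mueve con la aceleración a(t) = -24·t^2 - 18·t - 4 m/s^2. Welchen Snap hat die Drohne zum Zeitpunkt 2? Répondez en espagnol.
Partiendo de la aceleración a(t) = -24·t^2 - 18·t - 4, tomamos 2 derivadas. La derivada de la aceleración da la sacudida: j(t) = -48·t - 18. La derivada de la sacudida da el snap: s(t) = -48. De la ecuación del snap s(t) = -48, sustituimos t = 2 para obtener s = -48.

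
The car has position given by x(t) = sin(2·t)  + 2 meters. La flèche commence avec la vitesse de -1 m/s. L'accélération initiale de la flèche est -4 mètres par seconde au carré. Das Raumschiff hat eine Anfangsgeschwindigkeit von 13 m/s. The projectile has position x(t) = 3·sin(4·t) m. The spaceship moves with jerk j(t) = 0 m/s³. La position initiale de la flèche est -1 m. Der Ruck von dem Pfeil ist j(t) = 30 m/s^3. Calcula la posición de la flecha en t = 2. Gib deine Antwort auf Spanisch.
Debemos encontrar la integral de nuestra ecuación de la sacudida j(t) = 30 3 veces. Integrando la sacudida y usando la condición inicial a(0) = -4, obtenemos a(t) = 30·t - 4. La integral de la aceleración es la velocidad. Usando v(0) = -1, obtenemos v(t) = 15·t^2 - 4·t - 1. La antiderivada de la velocidad es la posición. Usando x(0) = -1, obtenemos x(t) = 5·t^3 - 2·t^2 - t - 1. Usando x(t) = 5·t^3 - 2·t^2 - t - 1 y sustituyendo t = 2, encontramos x = 29.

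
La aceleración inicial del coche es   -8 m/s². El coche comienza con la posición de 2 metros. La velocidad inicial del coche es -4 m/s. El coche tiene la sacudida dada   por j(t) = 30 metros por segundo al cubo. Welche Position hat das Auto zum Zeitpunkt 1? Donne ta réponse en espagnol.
Para resolver esto, necesitamos tomar 3 integrales de nuestra ecuación de la sacudida j(t) = 30. Tomando ∫j(t)dt y aplicando a(0) = -8, encontramos a(t) = 30·t - 8. La integral de la aceleración es la velocidad. Usando v(0) = -4, obtenemos v(t) = 15·t^2 - 8·t - 4. La antiderivada de la velocidad, con x(0) = 2, da la posición: x(t) = 5·t^3 - 4·t^2 - 4·t + 2. Usando x(t) = 5·t^3 - 4·t^2 - 4·t + 2 y sustituyendo t = 1, encontramos x = -1.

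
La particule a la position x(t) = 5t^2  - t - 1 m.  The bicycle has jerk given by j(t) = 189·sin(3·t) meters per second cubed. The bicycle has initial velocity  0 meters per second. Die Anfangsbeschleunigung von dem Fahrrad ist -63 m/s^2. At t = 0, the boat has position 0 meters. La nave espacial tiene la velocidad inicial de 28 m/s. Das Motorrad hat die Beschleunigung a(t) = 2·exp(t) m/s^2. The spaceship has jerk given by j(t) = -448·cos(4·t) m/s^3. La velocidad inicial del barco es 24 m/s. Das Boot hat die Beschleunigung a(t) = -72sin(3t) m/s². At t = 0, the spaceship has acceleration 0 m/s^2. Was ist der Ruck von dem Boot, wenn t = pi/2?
Ausgehend von der Beschleunigung a(t) = -72·sin(3·t), nehmen wir 1 Ableitung. Die Ableitung von der Beschleunigung ergibt den Ruck: j(t) = -216·cos(3·t). Wir haben den Ruck j(t) = -216·cos(3·t). Durch Einsetzen von t = pi/2: j(pi/2) = 0.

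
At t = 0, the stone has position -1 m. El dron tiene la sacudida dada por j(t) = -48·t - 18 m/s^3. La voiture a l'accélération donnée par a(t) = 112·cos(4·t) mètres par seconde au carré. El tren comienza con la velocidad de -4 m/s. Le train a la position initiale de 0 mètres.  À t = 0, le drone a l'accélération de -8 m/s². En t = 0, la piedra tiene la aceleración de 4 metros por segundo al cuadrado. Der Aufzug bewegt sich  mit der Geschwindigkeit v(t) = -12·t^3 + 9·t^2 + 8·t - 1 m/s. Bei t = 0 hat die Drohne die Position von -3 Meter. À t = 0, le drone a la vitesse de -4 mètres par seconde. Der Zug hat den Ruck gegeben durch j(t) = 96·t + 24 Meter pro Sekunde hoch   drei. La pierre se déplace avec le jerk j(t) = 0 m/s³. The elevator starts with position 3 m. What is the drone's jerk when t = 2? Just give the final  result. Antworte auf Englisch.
At t = 2, j = -114.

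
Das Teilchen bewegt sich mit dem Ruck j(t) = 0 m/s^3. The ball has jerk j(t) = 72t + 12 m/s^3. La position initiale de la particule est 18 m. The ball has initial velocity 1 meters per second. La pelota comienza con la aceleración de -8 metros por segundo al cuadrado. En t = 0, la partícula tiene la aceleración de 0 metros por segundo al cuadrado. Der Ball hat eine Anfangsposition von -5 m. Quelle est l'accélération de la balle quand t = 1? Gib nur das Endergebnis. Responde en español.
En t = 1, a = 40.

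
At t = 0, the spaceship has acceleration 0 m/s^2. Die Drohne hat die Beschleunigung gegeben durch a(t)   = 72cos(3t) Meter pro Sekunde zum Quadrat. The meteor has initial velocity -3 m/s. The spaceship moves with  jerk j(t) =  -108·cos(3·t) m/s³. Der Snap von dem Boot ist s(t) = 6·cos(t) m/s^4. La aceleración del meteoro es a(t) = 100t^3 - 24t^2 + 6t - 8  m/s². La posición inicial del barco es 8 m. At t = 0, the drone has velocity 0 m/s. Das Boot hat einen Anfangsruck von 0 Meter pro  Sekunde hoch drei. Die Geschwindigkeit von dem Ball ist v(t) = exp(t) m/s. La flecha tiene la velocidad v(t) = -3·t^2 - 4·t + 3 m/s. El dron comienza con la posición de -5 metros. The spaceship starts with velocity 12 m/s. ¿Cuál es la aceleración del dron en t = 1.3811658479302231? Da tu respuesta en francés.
Nous avons l'accélération a(t) = 72·cos(3·t). En substituant t = 1.3811658479302231: a(1.3811658479302231) = -38.7862860047231.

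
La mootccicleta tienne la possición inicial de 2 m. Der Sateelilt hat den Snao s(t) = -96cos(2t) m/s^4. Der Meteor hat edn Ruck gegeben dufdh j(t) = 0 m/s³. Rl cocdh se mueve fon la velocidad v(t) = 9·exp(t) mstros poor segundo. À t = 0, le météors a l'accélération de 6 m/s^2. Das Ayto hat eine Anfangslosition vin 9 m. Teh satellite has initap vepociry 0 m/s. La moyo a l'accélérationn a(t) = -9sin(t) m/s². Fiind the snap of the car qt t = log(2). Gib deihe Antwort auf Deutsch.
Ausgehend von der Geschwindigkeit v(t) = 9·exp(t), nehmen wir 3 Ableitungen. Die Ableitung von der Geschwindigkeit ergibt die Beschleunigung: a(t) = 9·exp(t). Durch Ableiten von der Beschleunigung erhalten wir den Ruck: j(t) = 9·exp(t). Durch Ableiten von dem Ruck erhalten wir den Snap: s(t) = 9·exp(t). Wir haben den Snap s(t) = 9·exp(t). Durch Einsetzen von t = log(2): s(log(2)) = 18.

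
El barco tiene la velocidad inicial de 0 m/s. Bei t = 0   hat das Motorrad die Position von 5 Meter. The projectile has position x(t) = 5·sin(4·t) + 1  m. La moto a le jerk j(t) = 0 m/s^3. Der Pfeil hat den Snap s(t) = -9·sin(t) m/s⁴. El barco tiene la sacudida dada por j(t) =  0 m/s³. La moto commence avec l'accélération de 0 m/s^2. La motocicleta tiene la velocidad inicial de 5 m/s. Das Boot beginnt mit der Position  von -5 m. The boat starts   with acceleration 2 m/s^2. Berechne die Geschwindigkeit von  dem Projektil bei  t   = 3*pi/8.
Wir müssen unsere Gleichung für die Position x(t) = 5·sin(4·t) + 1 1-mal ableiten. Durch Ableiten von der Position erhalten wir die Geschwindigkeit: v(t) = 20·cos(4·t). Mit v(t) = 20·cos(4·t) und Einsetzen von t = 3*pi/8, finden wir v = 0.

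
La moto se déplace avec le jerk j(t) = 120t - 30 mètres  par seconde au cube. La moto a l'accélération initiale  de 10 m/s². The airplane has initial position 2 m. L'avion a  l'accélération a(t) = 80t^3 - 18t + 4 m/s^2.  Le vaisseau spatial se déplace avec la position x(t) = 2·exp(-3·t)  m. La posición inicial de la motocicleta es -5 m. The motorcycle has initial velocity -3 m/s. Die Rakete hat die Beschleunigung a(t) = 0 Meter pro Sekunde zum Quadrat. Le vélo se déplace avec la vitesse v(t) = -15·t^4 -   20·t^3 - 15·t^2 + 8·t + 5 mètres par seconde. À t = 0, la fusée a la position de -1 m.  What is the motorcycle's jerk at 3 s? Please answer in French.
Nous avons le jerk j(t) = 120·t - 30. En substituant t = 3: j(3) = 330.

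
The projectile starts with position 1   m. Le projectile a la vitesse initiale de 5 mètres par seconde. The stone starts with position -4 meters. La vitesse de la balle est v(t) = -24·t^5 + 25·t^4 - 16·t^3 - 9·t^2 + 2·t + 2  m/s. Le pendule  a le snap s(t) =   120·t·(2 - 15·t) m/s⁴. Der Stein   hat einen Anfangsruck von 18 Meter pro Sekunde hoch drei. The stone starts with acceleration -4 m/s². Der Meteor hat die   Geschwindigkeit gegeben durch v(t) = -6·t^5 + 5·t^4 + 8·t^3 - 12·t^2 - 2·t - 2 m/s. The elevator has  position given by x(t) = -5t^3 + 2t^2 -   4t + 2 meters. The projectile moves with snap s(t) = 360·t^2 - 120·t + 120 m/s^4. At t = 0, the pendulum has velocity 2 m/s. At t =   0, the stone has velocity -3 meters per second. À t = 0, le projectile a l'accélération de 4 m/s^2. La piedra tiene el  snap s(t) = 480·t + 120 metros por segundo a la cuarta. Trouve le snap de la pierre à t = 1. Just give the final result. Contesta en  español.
s(1) = 600.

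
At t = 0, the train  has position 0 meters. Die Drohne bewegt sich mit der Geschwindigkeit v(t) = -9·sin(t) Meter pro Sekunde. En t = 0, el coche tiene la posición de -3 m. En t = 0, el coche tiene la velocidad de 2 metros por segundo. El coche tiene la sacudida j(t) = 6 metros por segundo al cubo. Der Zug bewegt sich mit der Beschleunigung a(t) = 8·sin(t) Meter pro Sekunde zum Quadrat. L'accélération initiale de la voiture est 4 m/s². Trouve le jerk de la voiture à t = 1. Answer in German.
Mit j(t) = 6 und Einsetzen von t = 1, finden wir j = 6.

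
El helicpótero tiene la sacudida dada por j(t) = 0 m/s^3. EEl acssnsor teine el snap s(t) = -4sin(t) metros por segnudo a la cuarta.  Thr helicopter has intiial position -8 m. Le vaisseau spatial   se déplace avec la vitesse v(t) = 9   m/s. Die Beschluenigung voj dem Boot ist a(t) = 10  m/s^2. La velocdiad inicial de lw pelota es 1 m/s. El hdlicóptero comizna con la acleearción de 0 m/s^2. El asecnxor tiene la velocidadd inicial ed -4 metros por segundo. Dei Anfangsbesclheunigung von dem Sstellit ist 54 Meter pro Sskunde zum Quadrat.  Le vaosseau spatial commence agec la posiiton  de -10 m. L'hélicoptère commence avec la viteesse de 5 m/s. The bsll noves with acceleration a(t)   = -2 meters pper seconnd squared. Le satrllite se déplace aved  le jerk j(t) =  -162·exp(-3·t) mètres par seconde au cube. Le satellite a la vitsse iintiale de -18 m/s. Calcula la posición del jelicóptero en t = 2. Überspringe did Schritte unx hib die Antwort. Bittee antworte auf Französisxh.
La position à t = 2 est x = 2.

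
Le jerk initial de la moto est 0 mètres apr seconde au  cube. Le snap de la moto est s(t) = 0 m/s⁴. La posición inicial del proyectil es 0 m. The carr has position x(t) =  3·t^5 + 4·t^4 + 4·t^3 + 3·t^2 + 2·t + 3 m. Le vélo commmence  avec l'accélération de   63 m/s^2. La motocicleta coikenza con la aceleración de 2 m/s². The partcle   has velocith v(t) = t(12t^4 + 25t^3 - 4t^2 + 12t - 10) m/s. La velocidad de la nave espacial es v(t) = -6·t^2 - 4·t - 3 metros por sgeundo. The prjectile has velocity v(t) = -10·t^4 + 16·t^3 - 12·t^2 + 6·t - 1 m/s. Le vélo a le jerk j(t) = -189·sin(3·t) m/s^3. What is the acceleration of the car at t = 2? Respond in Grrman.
Um dies zu lösen, müssen wir 2 Ableitungen unserer Gleichung für die Position x(t) = 3·t^5 + 4·t^4 + 4·t^3 + 3·t^2 + 2·t + 3 nehmen. Mit d/dt von x(t) finden wir v(t) = 15·t^4 + 16·t^3 + 12·t^2 + 6·t + 2. Die Ableitung von der Geschwindigkeit ergibt die Beschleunigung: a(t) = 60·t^3 + 48·t^2 + 24·t + 6. Aus der Gleichung für die Beschleunigung a(t) = 60·t^3 + 48·t^2 + 24·t + 6, setzen wir t = 2 ein und erhalten a = 726.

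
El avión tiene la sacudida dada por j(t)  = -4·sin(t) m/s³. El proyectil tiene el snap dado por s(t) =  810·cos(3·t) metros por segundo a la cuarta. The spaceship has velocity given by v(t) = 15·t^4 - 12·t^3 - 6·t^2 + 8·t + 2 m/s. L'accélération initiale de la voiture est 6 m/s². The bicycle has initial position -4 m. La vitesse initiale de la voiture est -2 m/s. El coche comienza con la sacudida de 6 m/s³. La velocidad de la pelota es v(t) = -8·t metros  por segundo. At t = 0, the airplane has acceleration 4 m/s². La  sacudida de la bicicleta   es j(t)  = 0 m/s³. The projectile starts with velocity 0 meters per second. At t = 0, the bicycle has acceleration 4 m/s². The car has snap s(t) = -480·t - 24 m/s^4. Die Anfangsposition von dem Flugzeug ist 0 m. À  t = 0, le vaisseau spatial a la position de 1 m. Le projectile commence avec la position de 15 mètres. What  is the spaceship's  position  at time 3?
To find the answer, we compute 1 integral of v(t) = 15·t^4 - 12·t^3 - 6·t^2 + 8·t + 2. Finding the integral of v(t) and using x(0) = 1: x(t) = 3·t^5 - 3·t^4 - 2·t^3 + 4·t^2 + 2·t + 1. From the given position equation x(t) = 3·t^5 - 3·t^4 - 2·t^3 + 4·t^2 + 2·t + 1, we substitute t = 3 to get x = 475.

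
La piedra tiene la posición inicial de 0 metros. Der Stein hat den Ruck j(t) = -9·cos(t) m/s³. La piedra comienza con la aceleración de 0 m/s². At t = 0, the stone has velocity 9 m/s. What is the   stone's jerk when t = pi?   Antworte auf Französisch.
De l'équation du jerk j(t) = -9·cos(t), nous substituons t = pi pour obtenir j = 9.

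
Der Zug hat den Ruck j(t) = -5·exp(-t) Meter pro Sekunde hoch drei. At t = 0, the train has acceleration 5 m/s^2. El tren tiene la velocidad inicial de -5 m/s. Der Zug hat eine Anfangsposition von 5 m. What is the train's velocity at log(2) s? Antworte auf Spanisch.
Necesitamos integrar nuestra ecuación de la sacudida j(t) = -5·exp(-t) 2 veces. Integrando la sacudida y usando la condición inicial a(0) = 5, obtenemos a(t) = 5·exp(-t). La antiderivada de la aceleración es la velocidad. Usando v(0) = -5, obtenemos v(t) = -5·exp(-t). Usando v(t) = -5·exp(-t) y sustituyendo t = log(2), encontramos v = -5/2.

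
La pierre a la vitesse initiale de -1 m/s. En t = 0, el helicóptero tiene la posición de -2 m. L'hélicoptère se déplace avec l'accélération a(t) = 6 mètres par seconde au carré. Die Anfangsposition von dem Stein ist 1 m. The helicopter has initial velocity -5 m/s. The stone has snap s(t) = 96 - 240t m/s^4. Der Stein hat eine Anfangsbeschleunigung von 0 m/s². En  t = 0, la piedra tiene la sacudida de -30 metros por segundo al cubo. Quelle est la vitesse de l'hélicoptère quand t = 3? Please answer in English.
To find the answer, we compute 1 antiderivative of a(t) = 6. The antiderivative of acceleration, with v(0) = -5, gives velocity: v(t) = 6·t - 5. We have velocity v(t) = 6·t - 5. Substituting t = 3: v(3) = 13.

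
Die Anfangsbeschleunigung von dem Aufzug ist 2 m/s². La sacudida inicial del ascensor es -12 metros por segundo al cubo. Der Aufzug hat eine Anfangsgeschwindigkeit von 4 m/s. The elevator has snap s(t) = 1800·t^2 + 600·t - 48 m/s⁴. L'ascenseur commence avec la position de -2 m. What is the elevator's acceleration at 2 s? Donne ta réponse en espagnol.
Partiendo del snap s(t) = 1800·t^2 + 600·t - 48, tomamos 2 integrales. La antiderivada del snap es la sacudida. Usando j(0) = -12, obtenemos j(t) = 600·t^3 + 300·t^2 - 48·t - 12. La antiderivada de la sacudida, con a(0) = 2, da la aceleración: a(t) = 150·t^4 + 100·t^3 - 24·t^2 - 12·t + 2. Tenemos la aceleración a(t) = 150·t^4 + 100·t^3 - 24·t^2 - 12·t + 2. Sustituyendo t = 2: a(2) = 3082.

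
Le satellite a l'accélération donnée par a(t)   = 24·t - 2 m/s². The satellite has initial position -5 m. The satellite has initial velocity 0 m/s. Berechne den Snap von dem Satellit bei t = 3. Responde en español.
Debemos derivar nuestra ecuación de la aceleración a(t) = 24·t - 2 2 veces. La derivada de la aceleración da la sacudida: j(t) = 24. Tomando d/dt de j(t), encontramos s(t) = 0. Tenemos el snap s(t) = 0. Sustituyendo t = 3: s(3) = 0.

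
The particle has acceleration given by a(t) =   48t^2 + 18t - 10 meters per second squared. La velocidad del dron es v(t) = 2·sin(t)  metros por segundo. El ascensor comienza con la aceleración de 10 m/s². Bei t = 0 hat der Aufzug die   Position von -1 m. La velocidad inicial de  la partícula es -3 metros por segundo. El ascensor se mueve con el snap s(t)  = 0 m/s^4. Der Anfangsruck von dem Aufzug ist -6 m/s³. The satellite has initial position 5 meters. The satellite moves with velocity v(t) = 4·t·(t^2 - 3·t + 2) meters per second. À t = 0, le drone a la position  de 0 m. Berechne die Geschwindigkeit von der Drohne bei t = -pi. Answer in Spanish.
Tenemos la velocidad v(t) = 2·sin(t). Sustituyendo t = -pi: v(-pi) = 0.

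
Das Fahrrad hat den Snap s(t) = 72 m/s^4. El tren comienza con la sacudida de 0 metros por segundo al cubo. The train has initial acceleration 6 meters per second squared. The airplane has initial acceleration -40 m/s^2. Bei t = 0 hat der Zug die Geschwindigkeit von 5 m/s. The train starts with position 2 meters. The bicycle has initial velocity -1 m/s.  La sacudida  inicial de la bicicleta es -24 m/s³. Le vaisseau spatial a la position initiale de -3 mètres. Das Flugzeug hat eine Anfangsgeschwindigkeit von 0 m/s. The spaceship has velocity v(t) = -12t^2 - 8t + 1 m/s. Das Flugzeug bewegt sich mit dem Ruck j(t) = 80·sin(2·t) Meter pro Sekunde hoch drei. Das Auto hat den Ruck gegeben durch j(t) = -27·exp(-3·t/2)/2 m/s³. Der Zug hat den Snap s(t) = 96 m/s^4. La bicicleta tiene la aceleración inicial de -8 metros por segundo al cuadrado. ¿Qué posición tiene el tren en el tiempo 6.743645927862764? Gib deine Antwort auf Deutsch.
Wir müssen unsere Gleichung für den Snap s(t) = 96 4-mal integrieren. Durch Integration von dem Snap und Verwendung der Anfangsbedingung j(0) = 0, erhalten wir j(t) = 96·t. Mit ∫j(t)dt und Anwendung von a(0) = 6, finden wir a(t) = 48·t^2 + 6. Die Stammfunktion von der Beschleunigung, mit v(0) = 5, ergibt die Geschwindigkeit: v(t) = 16·t^3 + 6·t + 5. Das Integral von der Geschwindigkeit, mit x(0) = 2, ergibt die Position: x(t) = 4·t^4 + 3·t^2 + 5·t + 2. Mit x(t) = 4·t^4 + 3·t^2 + 5·t + 2 und Einsetzen von t = 6.743645927862764, finden wir x = 8444.69145689475.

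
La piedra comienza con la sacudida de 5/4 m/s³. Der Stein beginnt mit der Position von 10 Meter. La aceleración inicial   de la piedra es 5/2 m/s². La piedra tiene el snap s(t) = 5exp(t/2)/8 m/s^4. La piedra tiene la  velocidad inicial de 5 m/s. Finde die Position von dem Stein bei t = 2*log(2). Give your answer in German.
Ausgehend von dem Snap s(t) = 5·exp(t/2)/8, nehmen wir 4 Integrale. Durch Integration von dem Snap und Verwendung der Anfangsbedingung j(0) = 5/4, erhalten wir j(t) = 5·exp(t/2)/4. Das Integral von dem Ruck, mit a(0) = 5/2, ergibt die Beschleunigung: a(t) = 5·exp(t/2)/2. Mit ∫a(t)dt und Anwendung von v(0) = 5, finden wir v(t) = 5·exp(t/2). Die Stammfunktion von der Geschwindigkeit, mit x(0) = 10, ergibt die Position: x(t) = 10·exp(t/2). Aus der Gleichung für die Position x(t) = 10·exp(t/2), setzen wir t = 2*log(2) ein und erhalten x = 20.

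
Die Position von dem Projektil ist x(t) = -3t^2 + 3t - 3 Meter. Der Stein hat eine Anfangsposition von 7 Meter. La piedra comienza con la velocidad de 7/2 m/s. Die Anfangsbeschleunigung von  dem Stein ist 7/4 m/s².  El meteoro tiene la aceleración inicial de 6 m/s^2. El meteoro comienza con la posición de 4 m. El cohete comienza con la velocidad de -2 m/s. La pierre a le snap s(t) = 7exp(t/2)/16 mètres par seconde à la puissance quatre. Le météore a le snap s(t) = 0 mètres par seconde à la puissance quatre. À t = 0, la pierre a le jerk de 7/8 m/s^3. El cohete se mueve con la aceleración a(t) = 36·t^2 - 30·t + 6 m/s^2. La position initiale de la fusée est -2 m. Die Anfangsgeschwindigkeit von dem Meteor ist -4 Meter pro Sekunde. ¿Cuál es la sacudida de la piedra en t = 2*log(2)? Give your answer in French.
En partant du snap s(t) = 7·exp(t/2)/16, nous prenons 1 intégrale. L'intégrale du snap, avec j(0) = 7/8, donne le jerk: j(t) = 7·exp(t/2)/8. De l'équation du jerk j(t) = 7·exp(t/2)/8, nous substituons t = 2*log(2) pour obtenir j = 7/4.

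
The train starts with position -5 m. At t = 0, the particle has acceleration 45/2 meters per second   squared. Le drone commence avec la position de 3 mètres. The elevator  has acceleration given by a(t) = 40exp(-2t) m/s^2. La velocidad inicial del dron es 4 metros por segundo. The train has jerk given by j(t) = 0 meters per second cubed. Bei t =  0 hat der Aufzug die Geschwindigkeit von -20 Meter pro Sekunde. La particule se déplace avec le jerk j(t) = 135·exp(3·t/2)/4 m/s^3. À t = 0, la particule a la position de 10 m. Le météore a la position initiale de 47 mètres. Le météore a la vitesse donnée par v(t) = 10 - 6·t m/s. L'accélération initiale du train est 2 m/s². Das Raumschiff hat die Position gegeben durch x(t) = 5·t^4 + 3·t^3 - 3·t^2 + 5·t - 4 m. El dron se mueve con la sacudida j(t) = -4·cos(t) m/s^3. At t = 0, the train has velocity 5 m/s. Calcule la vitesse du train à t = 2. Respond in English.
Starting from jerk j(t) = 0, we take 2 integrals. Finding the antiderivative of j(t) and using a(0) = 2: a(t) = 2. Taking ∫a(t)dt and applying v(0) = 5, we find v(t) = 2·t + 5. We have velocity v(t) = 2·t + 5. Substituting t = 2: v(2) = 9.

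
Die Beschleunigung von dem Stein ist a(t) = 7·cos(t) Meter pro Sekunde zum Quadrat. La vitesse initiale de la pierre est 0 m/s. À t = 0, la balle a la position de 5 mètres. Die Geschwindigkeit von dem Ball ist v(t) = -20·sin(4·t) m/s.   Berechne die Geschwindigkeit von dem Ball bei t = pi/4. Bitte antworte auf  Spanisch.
Usando v(t) = -20·sin(4·t) y sustituyendo t = pi/4, encontramos v = 0.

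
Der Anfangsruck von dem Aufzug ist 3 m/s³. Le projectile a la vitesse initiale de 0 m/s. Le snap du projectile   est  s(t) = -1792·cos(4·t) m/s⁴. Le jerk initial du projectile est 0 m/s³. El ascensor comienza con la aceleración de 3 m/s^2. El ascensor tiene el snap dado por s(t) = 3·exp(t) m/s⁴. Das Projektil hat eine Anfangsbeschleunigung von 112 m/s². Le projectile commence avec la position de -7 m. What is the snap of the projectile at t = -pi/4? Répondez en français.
En utilisant s(t) = -1792·cos(4·t) et en substituant t = -pi/4, nous trouvons s = 1792.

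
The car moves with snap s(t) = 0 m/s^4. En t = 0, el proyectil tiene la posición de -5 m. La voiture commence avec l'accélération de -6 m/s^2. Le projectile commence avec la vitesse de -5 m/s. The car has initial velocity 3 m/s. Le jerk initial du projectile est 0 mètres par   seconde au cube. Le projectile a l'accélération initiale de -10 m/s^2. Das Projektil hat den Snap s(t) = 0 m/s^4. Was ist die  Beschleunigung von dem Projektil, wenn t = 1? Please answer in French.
Nous devons trouver l'intégrale de notre équation du snap s(t) = 0 2 fois. En prenant ∫s(t)dt et en appliquant j(0) = 0, nous trouvons j(t) = 0. La primitive du jerk, avec a(0) = -10, donne l'accélération: a(t) = -10. De l'équation de l'accélération a(t) = -10, nous substituons t = 1 pour obtenir a = -10.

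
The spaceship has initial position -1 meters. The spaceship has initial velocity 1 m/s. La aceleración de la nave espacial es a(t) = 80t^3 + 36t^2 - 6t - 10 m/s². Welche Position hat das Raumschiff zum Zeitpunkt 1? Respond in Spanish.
Necesitamos integrar nuestra ecuación de la aceleración a(t) = 80·t^3 + 36·t^2 - 6·t - 10 2 veces. La integral de la aceleración es la velocidad. Usando v(0) = 1, obtenemos v(t) = 20·t^4 + 12·t^3 - 3·t^2 - 10·t + 1. Tomando ∫v(t)dt y aplicando x(0) = -1, encontramos x(t) = 4·t^5 + 3·t^4 - t^3 - 5·t^2 + t - 1. Usando x(t) = 4·t^5 + 3·t^4 - t^3 - 5·t^2 + t - 1 y sustituyendo t = 1, encontramos x = 1.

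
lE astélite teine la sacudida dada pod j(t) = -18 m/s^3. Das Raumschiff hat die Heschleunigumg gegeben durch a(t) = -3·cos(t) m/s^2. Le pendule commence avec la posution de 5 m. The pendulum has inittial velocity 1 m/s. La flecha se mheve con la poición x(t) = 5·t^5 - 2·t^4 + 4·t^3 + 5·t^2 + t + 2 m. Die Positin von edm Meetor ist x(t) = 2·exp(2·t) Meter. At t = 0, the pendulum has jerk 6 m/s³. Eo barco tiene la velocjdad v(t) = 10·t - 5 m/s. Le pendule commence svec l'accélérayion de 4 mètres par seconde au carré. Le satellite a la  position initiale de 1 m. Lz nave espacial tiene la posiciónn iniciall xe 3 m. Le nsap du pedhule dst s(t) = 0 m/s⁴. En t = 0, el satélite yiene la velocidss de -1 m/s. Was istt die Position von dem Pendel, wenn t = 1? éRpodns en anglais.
We need to integrate our snap equation s(t) = 0 4 times. Finding the integral of s(t) and using j(0) = 6: j(t) = 6. Integrating jerk and using the initial condition a(0) = 4, we get a(t) = 6·t + 4. The antiderivative of acceleration is velocity. Using v(0) = 1, we get v(t) = 3·t^2 + 4·t + 1. Integrating velocity and using the initial condition x(0) = 5, we get x(t) = t^3 + 2·t^2 + t + 5. From the given position equation x(t) = t^3 + 2·t^2 + t + 5, we substitute t = 1 to get x = 9.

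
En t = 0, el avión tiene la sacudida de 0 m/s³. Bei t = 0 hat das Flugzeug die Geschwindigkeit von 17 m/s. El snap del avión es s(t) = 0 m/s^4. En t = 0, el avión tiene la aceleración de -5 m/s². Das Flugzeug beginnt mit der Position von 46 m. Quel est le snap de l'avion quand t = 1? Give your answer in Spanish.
Tenemos el snap s(t) = 0. Sustituyendo t = 1: s(1) = 0.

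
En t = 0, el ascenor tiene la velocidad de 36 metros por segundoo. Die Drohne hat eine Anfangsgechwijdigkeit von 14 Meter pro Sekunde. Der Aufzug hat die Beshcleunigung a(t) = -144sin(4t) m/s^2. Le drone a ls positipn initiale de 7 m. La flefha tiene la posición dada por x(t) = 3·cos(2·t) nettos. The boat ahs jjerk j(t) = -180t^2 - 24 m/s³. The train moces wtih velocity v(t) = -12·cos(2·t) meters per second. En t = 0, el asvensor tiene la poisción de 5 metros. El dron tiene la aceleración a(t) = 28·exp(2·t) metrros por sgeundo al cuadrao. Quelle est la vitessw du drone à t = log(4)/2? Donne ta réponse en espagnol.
Debemos encontrar la integral de nuestra ecuación de la aceleración a(t) = 28·exp(2·t) 1 vez. La integral de la aceleración es la velocidad. Usando v(0) = 14, obtenemos v(t) = 14·exp(2·t). Tenemos la velocidad v(t) = 14·exp(2·t). Sustituyendo t = log(4)/2: v(log(4)/2) = 56.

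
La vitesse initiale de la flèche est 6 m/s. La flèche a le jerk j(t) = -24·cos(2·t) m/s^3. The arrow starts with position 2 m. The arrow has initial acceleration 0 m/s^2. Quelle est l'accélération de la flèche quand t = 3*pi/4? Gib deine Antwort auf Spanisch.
Necesitamos integrar nuestra ecuación de la sacudida j(t) = -24·cos(2·t) 1 vez. Tomando ∫j(t)dt y aplicando a(0) = 0, encontramos a(t) = -12·sin(2·t). Usando a(t) = -12·sin(2·t) y sustituyendo t = 3*pi/4, encontramos a = 12.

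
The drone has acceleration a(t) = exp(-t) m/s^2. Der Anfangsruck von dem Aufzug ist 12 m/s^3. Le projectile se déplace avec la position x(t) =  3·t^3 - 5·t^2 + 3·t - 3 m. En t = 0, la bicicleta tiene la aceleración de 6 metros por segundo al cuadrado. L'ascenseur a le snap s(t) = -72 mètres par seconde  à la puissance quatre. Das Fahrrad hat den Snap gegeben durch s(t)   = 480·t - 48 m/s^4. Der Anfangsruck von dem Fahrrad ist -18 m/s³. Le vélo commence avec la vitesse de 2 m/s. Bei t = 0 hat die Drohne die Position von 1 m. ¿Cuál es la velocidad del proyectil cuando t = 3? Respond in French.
Pour résoudre ceci, nous devons prendre 1 dérivée de notre équation de la position x(t) = 3·t^3 - 5·t^2 + 3·t - 3. La dérivée de la position donne la vitesse: v(t) = 9·t^2 - 10·t + 3. De l'équation de la vitesse v(t) = 9·t^2 - 10·t + 3, nous substituons t = 3 pour obtenir v = 54.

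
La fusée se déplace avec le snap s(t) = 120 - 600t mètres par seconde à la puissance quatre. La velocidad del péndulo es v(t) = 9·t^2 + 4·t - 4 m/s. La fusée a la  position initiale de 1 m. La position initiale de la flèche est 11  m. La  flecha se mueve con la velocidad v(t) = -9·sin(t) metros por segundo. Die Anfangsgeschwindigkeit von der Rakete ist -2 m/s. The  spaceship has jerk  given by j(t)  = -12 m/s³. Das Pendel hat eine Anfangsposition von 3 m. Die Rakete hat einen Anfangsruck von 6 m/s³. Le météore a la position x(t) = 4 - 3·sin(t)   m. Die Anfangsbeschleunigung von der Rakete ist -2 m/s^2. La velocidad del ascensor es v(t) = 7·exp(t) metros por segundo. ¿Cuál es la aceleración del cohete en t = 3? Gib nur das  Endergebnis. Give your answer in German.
Bei t = 3, a = -2144.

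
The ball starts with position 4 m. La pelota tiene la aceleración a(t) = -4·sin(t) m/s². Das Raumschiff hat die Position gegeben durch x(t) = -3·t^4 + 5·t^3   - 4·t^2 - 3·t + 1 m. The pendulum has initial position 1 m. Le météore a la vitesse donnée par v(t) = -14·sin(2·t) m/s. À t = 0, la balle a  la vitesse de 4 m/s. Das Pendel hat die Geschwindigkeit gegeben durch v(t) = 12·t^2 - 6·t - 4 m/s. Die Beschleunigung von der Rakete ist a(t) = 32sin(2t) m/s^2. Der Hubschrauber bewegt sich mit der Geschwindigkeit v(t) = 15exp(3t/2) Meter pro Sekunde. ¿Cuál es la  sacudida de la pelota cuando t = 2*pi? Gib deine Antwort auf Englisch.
Starting from acceleration a(t) = -4·sin(t), we take 1 derivative. Taking d/dt of a(t), we find j(t) = -4·cos(t). From the given jerk equation j(t) = -4·cos(t), we substitute t = 2*pi to get j = -4.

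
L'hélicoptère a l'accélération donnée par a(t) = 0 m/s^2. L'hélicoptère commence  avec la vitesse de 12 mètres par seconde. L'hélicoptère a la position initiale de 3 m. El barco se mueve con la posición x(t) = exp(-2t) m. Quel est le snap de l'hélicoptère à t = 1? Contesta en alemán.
Um dies zu lösen, müssen wir 2 Ableitungen unserer Gleichung für die Beschleunigung a(t) = 0 nehmen. Durch Ableiten von der Beschleunigung erhalten wir den Ruck: j(t) = 0. Mit d/dt von j(t) finden wir s(t) = 0. Aus der Gleichung für den Snap s(t) = 0, setzen wir t = 1 ein und erhalten s = 0.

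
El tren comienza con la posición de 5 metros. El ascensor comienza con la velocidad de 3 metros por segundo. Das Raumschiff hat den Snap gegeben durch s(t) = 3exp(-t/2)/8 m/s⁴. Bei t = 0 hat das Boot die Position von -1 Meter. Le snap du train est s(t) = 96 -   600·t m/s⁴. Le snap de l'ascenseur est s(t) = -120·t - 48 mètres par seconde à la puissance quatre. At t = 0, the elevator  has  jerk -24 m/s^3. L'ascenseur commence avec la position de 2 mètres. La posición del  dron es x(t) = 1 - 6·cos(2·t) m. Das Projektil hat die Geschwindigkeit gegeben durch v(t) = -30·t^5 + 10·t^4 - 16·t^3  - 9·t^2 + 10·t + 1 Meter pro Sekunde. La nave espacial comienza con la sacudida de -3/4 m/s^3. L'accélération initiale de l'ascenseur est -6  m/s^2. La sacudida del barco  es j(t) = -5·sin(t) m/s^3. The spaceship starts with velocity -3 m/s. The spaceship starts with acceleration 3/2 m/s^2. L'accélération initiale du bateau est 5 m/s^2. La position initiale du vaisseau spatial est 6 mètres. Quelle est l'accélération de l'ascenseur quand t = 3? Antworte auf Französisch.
Nous devons intégrer notre équation du snap s(t) = -120·t - 48 2 fois. En intégrant le snap et en utilisant la condition initiale j(0) = -24, nous obtenons j(t) = -60·t^2 - 48·t - 24. En prenant ∫j(t)dt et en appliquant a(0) = -6, nous trouvons a(t) = -20·t^3 - 24·t^2 - 24·t - 6. En utilisant a(t) = -20·t^3 - 24·t^2 - 24·t - 6 et en substituant t = 3, nous trouvons a = -834.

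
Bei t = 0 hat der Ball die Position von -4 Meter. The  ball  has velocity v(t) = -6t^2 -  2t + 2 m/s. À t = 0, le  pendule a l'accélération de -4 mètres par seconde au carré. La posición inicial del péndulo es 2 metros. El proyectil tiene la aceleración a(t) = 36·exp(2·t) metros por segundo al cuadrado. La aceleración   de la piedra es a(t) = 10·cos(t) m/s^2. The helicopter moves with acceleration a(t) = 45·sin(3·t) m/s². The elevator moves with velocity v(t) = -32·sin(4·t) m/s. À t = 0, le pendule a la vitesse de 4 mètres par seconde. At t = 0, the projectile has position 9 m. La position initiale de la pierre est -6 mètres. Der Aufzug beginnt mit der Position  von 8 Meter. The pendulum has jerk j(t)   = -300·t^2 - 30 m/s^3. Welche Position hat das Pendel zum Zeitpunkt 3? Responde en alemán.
Um dies zu lösen, müssen wir 3 Integrale unserer Gleichung für den Ruck j(t) = -300·t^2 - 30 finden. Das Integral von dem Ruck ist die Beschleunigung. Mit a(0) = -4 erhalten wir a(t) = -100·t^3 - 30·t - 4. Mit ∫a(t)dt und Anwendung von v(0) = 4, finden wir v(t) = -25·t^4 - 15·t^2 - 4·t + 4. Die Stammfunktion von der Geschwindigkeit ist die Position. Mit x(0) = 2 erhalten wir x(t) = -5·t^5 - 5·t^3 - 2·t^2 + 4·t + 2. Wir haben die Position x(t) = -5·t^5 - 5·t^3 - 2·t^2 + 4·t + 2. Durch Einsetzen von t = 3: x(3) = -1354.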